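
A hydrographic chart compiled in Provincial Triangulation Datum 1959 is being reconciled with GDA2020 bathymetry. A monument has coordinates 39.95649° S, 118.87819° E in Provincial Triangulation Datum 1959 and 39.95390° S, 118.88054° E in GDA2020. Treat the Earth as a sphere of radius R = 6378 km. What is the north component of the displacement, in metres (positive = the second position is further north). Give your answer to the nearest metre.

ΔN = 288 m

Δφ = -39.95390° − -39.95649° = +0.00259°; Δλ = 118.88054° − 118.87819° = +0.00235°.
1° along a meridian = πR/180 = 111317 m.
ΔN = Δφ × 111317 = 288.3 m; ΔE = Δλ × 111317 × cos(-39.95649°) = +0.00235 × 111317 × 0.766532 = 200.5 m.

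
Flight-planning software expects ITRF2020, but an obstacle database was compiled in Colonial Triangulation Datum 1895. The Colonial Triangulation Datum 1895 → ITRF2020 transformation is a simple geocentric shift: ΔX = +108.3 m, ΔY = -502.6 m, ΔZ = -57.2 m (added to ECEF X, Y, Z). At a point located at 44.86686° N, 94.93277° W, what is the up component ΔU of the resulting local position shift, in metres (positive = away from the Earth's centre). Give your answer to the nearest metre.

At φ = 44.86686°, λ = -94.93277°: sin φ = 0.705462, cos φ = 0.708748, sin λ = -0.996296, cos λ = -0.085987.
ΔU = cos φ cos λ·ΔX + cos φ sin λ·ΔY + sin φ·ΔZ = (0.708748)(-0.085987)(108.3) + (0.708748)(-0.996296)(-502.6) + (0.705462)(-57.2) = 307.94 m.

ΔU = 308 m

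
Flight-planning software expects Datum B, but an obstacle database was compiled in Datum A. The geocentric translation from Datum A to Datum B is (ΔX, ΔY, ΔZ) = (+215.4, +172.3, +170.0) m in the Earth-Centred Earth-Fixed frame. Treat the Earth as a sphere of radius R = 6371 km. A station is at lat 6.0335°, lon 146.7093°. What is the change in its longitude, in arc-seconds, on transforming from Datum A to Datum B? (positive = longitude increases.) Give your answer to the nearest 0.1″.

Δλ = -8.5″

sin φ = 0.105110, cos φ = 0.994461, sin λ = 0.548887, cos λ = -0.835896.
East component: ΔE = −sin λ·ΔX + cos λ·ΔY = −(0.548887)(215.4) + (-0.835896)(172.3) = -262.26 m.
1° of latitude spans πR/180 = 111195 m; at latitude φ, 1° of longitude spans that × cos φ = 110579.0 m, so Δλ = -262.26 / 110579.0 × 3600 = -8.538″.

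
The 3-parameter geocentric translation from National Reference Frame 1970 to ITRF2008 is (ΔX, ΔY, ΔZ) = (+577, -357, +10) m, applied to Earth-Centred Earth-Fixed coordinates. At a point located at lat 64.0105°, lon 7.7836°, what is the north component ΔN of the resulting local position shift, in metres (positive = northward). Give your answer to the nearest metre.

ΔN = -466 m

At φ = 64.0105°, λ = 7.7836°: sin φ = 0.898874, cos φ = 0.438206, sin λ = 0.135432, cos λ = 0.990787.
ΔN = −sin φ cos λ·ΔX − sin φ sin λ·ΔY + cos φ·ΔZ = −(0.898874)(0.990787)(577) − (0.898874)(0.135432)(-357) + (0.438206)(10) = -466.03 m.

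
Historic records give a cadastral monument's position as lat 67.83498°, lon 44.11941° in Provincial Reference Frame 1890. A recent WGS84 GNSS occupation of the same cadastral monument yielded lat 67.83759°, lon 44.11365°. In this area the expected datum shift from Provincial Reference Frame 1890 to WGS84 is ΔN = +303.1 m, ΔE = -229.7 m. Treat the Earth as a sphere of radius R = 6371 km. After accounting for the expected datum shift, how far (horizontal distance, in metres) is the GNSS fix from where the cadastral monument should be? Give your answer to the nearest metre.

18 m

Observed coordinate differences: Δφ = +0.00261°, Δλ = -0.00576°.
Converting to metres (1° lat = 111195 m, cos φ = 0.377275): observed ΔN = 290.2 m, observed ΔE = -241.6 m.
Subtracting the expected shift leaves a residual of 290.2 − (303.1) = -12.9 m north and -241.6 − (-229.7) = -11.9 m east.
Residual distance = √((-12.9)² + (-11.9)²) = 17.6 m.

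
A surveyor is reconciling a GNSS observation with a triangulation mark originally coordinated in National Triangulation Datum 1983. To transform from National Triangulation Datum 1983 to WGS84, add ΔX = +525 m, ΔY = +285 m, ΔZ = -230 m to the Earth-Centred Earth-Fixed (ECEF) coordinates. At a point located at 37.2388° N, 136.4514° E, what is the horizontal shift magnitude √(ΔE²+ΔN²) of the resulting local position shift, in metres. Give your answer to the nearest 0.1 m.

The local east axis at (φ, λ) is (−sin λ, cos λ, 0), so ΔE = −sin(136.4514°)·525 + cos(136.4514°)·285 = -568.27 m.
The local north axis is (−sin φ cos λ, −sin φ sin λ, cos φ), giving ΔN = 230.264 − 118.823 − 183.108 = -71.67 m.
Horizontal magnitude = √(ΔE² + ΔN²) = √((-568.27)² + (-71.67)²) = 572.78 m.

572.8 m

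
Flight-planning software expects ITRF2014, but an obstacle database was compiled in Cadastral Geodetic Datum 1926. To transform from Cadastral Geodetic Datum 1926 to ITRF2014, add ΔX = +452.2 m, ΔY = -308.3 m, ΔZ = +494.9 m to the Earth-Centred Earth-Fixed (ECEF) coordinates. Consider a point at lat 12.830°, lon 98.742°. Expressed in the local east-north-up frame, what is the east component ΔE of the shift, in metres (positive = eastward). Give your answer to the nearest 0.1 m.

The local east axis at (φ, λ) is (−sin λ, cos λ, 0), so ΔE = −sin(98.742°)·452.2 + cos(98.742°)·(-308.3) = -400.09 m.

ΔE = -400.1 m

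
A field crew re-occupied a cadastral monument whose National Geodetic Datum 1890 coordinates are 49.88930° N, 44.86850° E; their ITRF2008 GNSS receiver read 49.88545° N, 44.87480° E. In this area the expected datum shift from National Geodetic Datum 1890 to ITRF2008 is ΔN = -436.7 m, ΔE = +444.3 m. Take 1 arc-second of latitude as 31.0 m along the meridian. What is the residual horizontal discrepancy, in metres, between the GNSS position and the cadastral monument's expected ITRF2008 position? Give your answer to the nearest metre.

11 m

Observed coordinate differences: Δφ = -0.00385°, Δλ = +0.00630°.
Converting to metres (1° lat = 111600 m, cos φ = 0.644266): observed ΔN = -429.7 m, observed ΔE = 453.0 m.
Subtracting the expected shift leaves a residual of -429.7 − (-436.7) = 7.0 m north and 453.0 − (444.3) = 8.7 m east.
Residual distance = √(7.0² + 8.7²) = 11.2 m.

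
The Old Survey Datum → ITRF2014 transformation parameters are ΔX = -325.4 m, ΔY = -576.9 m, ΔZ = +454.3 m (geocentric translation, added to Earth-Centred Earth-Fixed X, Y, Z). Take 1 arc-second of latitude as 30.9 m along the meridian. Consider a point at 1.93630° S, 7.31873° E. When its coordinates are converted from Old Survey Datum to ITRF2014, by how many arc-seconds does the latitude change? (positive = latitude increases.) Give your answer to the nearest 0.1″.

Δφ = 14.3″

sin φ = -0.033788, cos φ = 0.999429, sin λ = 0.127389, cos λ = 0.991853.
North component: ΔN = −sin φ cos λ·ΔX − sin φ sin λ·ΔY + cos φ·ΔZ = −(-0.033788)(0.991853)(-325.4) − (-0.033788)(0.127389)(-576.9) + (0.999429)(454.3) = 440.65 m.
1° of latitude spans 3600 × 30.90 = 111240 m, so Δφ = 440.65 / 111240 × 3600 = 14.261″.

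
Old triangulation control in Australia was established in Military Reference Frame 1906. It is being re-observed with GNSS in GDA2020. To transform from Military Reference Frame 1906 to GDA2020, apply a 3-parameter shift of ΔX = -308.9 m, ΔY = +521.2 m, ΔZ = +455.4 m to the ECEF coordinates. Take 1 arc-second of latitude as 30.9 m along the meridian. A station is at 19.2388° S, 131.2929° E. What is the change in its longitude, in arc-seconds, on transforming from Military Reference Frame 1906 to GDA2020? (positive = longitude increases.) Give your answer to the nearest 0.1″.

sin φ = -0.329506, cos φ = 0.944153, sin λ = 0.751346, cos λ = -0.659909.
East component: ΔE = −sin λ·ΔX + cos λ·ΔY = −(0.751346)(-308.9) + (-0.659909)(521.2) = -111.85 m.
1° of latitude spans 3600 × 30.90 = 111240 m; at latitude φ, 1° of longitude spans that × cos φ = 105027.6 m, so Δλ = -111.85 / 105027.6 × 3600 = -3.834″.

Δλ = -3.8″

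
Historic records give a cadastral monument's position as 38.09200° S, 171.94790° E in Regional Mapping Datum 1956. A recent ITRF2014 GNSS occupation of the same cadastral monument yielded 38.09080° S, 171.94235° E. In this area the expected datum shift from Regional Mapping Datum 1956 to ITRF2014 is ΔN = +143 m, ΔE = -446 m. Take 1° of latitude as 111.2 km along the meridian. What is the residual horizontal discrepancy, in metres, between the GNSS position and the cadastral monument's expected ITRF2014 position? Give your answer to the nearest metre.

Observed coordinate differences: Δφ = +0.00120°, Δλ = -0.00555°.
Converting to metres (1° lat = 111200 m, cos φ = 0.787021): observed ΔN = 133.4 m, observed ΔE = -485.7 m.
Subtracting the expected shift leaves a residual of 133.4 − (143) = -9.6 m north and -485.7 − (-446) = -39.7 m east.
Residual distance = √((-9.6)² + (-39.7)²) = 40.9 m.

41 m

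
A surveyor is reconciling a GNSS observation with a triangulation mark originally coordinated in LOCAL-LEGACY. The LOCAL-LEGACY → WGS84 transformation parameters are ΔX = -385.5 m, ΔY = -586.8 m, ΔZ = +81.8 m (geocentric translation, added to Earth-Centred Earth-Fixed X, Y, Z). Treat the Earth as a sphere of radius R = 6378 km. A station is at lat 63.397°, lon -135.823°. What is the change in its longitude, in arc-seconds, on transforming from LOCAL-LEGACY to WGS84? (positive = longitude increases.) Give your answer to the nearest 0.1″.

Δλ = 11.0″

sin φ = 0.894131, cos φ = 0.447806, sin λ = -0.696877, cos λ = -0.717190.
East component: ΔE = −sin λ·ΔX + cos λ·ΔY = −(-0.696877)(-385.5) + (-0.717190)(-586.8) = 152.20 m.
1° of latitude spans πR/180 = 111317 m; at latitude φ, 1° of longitude spans that × cos φ = 49848.5 m, so Δλ = 152.20 / 49848.5 × 3600 = 10.992″.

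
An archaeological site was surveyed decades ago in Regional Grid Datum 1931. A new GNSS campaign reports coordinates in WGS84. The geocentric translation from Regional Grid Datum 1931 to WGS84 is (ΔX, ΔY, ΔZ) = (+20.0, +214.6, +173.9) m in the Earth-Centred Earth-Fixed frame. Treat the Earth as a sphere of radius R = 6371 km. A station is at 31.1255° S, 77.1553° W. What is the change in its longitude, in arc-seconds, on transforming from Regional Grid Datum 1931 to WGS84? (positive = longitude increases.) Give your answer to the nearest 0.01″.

sin φ = -0.516914, cos φ = 0.856037, sin λ = -0.974976, cos λ = 0.222309.
East component: ΔE = −sin λ·ΔX + cos λ·ΔY = −(-0.974976)(20.0) + (0.222309)(214.6) = 67.21 m.
1° of latitude spans πR/180 = 111195 m; at latitude φ, 1° of longitude spans that × cos φ = 95187.0 m, so Δλ = 67.21 / 95187.0 × 3600 = 2.542″.

Δλ = 2.54″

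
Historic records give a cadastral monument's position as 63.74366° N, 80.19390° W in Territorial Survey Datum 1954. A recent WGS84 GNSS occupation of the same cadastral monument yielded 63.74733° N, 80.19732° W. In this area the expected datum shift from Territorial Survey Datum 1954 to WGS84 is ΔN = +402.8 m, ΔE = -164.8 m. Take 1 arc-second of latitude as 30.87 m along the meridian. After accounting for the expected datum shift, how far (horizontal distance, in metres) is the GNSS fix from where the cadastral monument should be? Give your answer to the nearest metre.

6 m

Observed coordinate differences: Δφ = +0.00367°, Δλ = -0.00342°.
Converting to metres (1° lat = 111132 m, cos φ = 0.442388): observed ΔN = 407.9 m, observed ΔE = -168.1 m.
Subtracting the expected shift leaves a residual of 407.9 − (402.8) = 5.1 m north and -168.1 − (-164.8) = -3.3 m east.
Residual distance = √(5.1² + (-3.3)²) = 6.1 m.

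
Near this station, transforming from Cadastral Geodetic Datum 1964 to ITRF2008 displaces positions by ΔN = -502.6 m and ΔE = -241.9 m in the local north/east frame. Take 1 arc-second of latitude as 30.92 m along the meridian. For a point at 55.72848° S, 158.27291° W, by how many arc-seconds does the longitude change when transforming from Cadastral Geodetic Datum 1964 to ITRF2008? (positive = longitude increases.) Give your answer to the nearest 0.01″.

Δλ = -13.89″

At latitude -55.72848°, cos φ = 0.563115.
1″ of longitude at this latitude = 30.92 × cos φ = 17.4115 m, so Δλ = -241.9 / 17.4115 = -13.893″.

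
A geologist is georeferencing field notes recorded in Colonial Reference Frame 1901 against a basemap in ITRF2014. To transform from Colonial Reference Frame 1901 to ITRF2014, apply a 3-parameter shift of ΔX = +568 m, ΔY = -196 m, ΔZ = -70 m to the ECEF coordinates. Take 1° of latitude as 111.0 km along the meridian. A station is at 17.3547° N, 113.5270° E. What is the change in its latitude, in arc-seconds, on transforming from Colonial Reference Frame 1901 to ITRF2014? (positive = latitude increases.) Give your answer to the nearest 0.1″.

Δφ = 1.8″

sin φ = 0.298286, cos φ = 0.954476, sin λ = 0.916872, cos λ = -0.399181.
North component: ΔN = −sin φ cos λ·ΔX − sin φ sin λ·ΔY + cos φ·ΔZ = −(0.298286)(-0.399181)(568) − (0.298286)(0.916872)(-196) + (0.954476)(-70) = 54.42 m.
1° of latitude spans 111000 m, so Δφ = 54.42 / 111000 × 3600 = 1.765″.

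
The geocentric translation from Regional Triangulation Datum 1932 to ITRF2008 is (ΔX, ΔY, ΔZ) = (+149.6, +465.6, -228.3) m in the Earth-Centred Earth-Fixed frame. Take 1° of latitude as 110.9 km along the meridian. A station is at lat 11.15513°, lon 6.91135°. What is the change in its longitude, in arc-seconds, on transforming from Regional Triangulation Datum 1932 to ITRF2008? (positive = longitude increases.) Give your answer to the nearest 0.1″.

Δλ = 14.7″

sin φ = 0.193466, cos φ = 0.981107, sin λ = 0.120333, cos λ = 0.992734.
East component: ΔE = −sin λ·ΔX + cos λ·ΔY = −(0.120333)(149.6) + (0.992734)(465.6) = 444.21 m.
1° of latitude spans 110900 m; at latitude φ, 1° of longitude spans that × cos φ = 108804.8 m, so Δλ = 444.21 / 108804.8 × 3600 = 14.698″.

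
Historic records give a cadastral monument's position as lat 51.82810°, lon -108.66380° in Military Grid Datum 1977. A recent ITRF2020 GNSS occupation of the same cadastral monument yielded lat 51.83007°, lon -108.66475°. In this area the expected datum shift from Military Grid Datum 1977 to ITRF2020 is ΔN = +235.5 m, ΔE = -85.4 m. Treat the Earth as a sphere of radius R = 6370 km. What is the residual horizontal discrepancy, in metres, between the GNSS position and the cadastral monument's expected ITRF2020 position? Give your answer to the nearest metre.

26 m

Observed coordinate differences: Δφ = +0.00197°, Δλ = -0.00095°.
Converting to metres (1° lat = 111177 m, cos φ = 0.618023): observed ΔN = 219.0 m, observed ΔE = -65.3 m.
Subtracting the expected shift leaves a residual of 219.0 − (235.5) = -16.5 m north and -65.3 − (-85.4) = 20.1 m east.
Residual distance = √((-16.5)² + 20.1²) = 26.0 m.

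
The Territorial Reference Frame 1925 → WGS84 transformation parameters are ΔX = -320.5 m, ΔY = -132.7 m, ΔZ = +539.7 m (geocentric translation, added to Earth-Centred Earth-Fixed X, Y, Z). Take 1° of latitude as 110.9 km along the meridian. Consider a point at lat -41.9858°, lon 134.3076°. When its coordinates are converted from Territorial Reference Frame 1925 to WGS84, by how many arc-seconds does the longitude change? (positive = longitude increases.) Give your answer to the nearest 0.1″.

sin φ = -0.668946, cos φ = 0.743311, sin λ = 0.715600, cos λ = -0.698510.
East component: ΔE = −sin λ·ΔX + cos λ·ΔY = −(0.715600)(-320.5) + (-0.698510)(-132.7) = 322.04 m.
1° of latitude spans 110900 m; at latitude φ, 1° of longitude spans that × cos φ = 82433.1 m, so Δλ = 322.04 / 82433.1 × 3600 = 14.064″.

Δλ = 14.1″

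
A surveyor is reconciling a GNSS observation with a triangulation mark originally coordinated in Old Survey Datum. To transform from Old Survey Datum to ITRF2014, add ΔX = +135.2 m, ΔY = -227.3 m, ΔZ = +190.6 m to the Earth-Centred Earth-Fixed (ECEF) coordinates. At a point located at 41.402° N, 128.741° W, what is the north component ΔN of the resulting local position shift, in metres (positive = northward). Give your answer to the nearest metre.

ΔN = 82 m

The local north axis is (−sin φ cos λ, −sin φ sin λ, cos φ), giving ΔN = 55.955 − 117.249 + 142.967 = 81.67 m.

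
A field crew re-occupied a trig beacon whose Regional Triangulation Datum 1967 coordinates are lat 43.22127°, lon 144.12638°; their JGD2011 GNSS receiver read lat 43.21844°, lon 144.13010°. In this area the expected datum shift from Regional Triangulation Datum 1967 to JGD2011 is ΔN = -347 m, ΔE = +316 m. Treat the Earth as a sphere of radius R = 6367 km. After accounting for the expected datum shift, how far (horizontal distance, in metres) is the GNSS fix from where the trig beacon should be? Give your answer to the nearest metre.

Observed coordinate differences: Δφ = -0.00283°, Δλ = +0.00372°.
Converting to metres (1° lat = 111125 m, cos φ = 0.728714): observed ΔN = -314.5 m, observed ΔE = 301.2 m.
Subtracting the expected shift leaves a residual of -314.5 − (-347) = 32.5 m north and 301.2 − (316) = -14.8 m east.
Residual distance = √(32.5² + (-14.8)²) = 35.7 m.

36 m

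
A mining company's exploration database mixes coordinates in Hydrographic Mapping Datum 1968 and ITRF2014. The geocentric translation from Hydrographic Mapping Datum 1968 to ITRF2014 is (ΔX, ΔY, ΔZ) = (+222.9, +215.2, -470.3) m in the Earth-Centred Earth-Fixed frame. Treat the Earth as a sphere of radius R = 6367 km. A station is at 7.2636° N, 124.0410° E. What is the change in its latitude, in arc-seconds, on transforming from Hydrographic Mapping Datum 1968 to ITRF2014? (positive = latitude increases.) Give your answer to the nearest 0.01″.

Δφ = -15.33″

sin φ = 0.126434, cos φ = 0.991975, sin λ = 0.828637, cos λ = -0.559786.
North component: ΔN = −sin φ cos λ·ΔX − sin φ sin λ·ΔY + cos φ·ΔZ = −(0.126434)(-0.559786)(222.9) − (0.126434)(0.828637)(215.2) + (0.991975)(-470.3) = -473.30 m.
1° of latitude spans πR/180 = 111125 m, so Δφ = -473.30 / 111125 × 3600 = -15.333″.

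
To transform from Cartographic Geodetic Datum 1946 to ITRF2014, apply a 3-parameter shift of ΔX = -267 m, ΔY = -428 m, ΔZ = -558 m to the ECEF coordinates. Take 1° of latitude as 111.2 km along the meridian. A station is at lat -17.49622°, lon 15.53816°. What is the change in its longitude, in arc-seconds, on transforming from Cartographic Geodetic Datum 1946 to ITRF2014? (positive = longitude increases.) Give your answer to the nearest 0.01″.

sin φ = -0.300643, cos φ = 0.953737, sin λ = 0.267880, cos λ = 0.963452.
East component: ΔE = −sin λ·ΔX + cos λ·ΔY = −(0.267880)(-267) + (0.963452)(-428) = -340.83 m.
1° of latitude spans 111200 m; at latitude φ, 1° of longitude spans that × cos φ = 106055.5 m, so Δλ = -340.83 / 106055.5 × 3600 = -11.569″.

Δλ = -11.57″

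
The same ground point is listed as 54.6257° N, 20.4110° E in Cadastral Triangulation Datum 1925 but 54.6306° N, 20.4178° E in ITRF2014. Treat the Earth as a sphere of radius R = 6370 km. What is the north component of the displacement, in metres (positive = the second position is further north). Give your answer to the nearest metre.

ΔN = 545 m

Δφ = 54.6306° − 54.6257° = +0.0049°; Δλ = 20.4178° − 20.4110° = +0.0068°.
1° along a meridian = πR/180 = 111177 m.
ΔN = Δφ × 111177 = 544.8 m; ΔE = Δλ × 111177 × cos(54.6257°) = +0.0068 × 111177 × 0.578915 = 437.7 m.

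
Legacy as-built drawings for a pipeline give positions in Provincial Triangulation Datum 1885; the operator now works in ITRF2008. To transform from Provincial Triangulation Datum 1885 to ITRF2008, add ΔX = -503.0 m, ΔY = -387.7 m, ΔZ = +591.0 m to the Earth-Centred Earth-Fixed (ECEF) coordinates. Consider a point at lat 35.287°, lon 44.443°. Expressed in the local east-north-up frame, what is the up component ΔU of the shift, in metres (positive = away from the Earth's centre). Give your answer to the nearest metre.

At φ = 35.287°, λ = 44.443°: sin φ = 0.577672, cos φ = 0.816269, sin λ = 0.700199, cos λ = 0.713947.
ΔU = cos φ cos λ·ΔX + cos φ sin λ·ΔY + sin φ·ΔZ = (0.816269)(0.713947)(-503.0) + (0.816269)(0.700199)(-387.7) + (0.577672)(591.0) = -173.32 m.

ΔU = -173 m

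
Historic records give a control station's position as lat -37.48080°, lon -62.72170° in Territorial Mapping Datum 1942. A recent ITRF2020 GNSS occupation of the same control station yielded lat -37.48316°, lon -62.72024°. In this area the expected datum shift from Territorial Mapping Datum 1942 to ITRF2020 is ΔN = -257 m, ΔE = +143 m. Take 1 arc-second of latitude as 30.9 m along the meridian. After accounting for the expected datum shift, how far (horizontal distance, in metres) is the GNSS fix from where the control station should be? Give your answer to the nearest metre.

Observed coordinate differences: Δφ = -0.00236°, Δλ = +0.00146°.
Converting to metres (1° lat = 111240 m, cos φ = 0.793557): observed ΔN = -262.5 m, observed ΔE = 128.9 m.
Subtracting the expected shift leaves a residual of -262.5 − (-257) = -5.5 m north and 128.9 − (143) = -14.1 m east.
Residual distance = √((-5.5)² + (-14.1)²) = 15.2 m.

15 m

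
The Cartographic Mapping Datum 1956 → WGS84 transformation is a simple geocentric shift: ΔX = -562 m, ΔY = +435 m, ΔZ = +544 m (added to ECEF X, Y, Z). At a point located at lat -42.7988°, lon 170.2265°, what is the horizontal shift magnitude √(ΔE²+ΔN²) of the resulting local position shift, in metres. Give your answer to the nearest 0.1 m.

890.4 m

At φ = -42.7988°, λ = 170.2265°: sin φ = -0.679426, cos φ = 0.733744, sin λ = 0.169754, cos λ = -0.985487.
ΔE = −sin λ·ΔX + cos λ·ΔY = −(0.169754)·(-562) + (-0.985487)·(435) = -333.29 m.
ΔN = −sin φ cos λ·ΔX − sin φ sin λ·ΔY + cos φ·ΔZ = −(-0.679426)(-0.985487)(-562) − (-0.679426)(0.169754)(435) + (0.733744)(544) = 825.62 m.
Horizontal magnitude = √(ΔE² + ΔN²) = √((-333.29)² + 825.62²) = 890.36 m.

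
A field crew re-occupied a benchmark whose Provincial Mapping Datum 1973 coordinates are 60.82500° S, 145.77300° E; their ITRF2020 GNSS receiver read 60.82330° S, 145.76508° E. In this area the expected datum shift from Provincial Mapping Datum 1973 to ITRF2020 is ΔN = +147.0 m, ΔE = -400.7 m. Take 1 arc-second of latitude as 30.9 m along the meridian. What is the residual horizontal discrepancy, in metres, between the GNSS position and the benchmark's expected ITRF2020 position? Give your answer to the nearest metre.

51 m

Observed coordinate differences: Δφ = +0.00170°, Δλ = -0.00792°.
Converting to metres (1° lat = 111240 m, cos φ = 0.487479): observed ΔN = 189.1 m, observed ΔE = -429.5 m.
Subtracting the expected shift leaves a residual of 189.1 − (147.0) = 42.1 m north and -429.5 − (-400.7) = -28.8 m east.
Residual distance = √(42.1² + (-28.8)²) = 51.0 m.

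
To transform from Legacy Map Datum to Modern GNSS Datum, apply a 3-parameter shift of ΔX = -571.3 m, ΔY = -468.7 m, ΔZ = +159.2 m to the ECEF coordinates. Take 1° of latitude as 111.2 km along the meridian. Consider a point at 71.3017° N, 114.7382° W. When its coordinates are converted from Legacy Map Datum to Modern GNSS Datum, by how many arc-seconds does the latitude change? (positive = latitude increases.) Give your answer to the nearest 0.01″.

sin φ = 0.947220, cos φ = 0.320585, sin λ = -0.908229, cos λ = -0.418473.
North component: ΔN = −sin φ cos λ·ΔX − sin φ sin λ·ΔY + cos φ·ΔZ = −(0.947220)(-0.418473)(-571.3) − (0.947220)(-0.908229)(-468.7) + (0.320585)(159.2) = -578.64 m.
1° of latitude spans 111200 m, so Δφ = -578.64 / 111200 × 3600 = -18.733″.

Δφ = -18.73″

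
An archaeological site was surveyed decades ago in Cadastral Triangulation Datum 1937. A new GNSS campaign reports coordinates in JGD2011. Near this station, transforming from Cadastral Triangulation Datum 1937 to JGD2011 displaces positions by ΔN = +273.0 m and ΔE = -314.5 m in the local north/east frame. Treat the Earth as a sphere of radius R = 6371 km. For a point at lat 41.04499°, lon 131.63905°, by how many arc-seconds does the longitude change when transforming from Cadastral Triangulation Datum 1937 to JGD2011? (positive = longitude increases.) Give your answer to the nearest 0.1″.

At latitude 41.04499°, cos φ = 0.754194.
One radian of longitude at latitude φ spans R cos φ, so Δλ = ΔE / (R cos φ) = -314.5 / (6371000 × 0.754194) = -6.5453e-05 rad = -13.501″.

Δλ = -13.5″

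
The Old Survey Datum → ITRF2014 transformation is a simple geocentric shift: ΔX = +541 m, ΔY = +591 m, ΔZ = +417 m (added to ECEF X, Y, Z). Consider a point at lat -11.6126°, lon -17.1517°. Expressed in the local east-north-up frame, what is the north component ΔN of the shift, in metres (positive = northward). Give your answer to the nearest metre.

At φ = -11.6126°, λ = -17.1517°: sin φ = -0.201293, cos φ = 0.979531, sin λ = -0.294903, cos λ = 0.955527.
ΔN = −sin φ cos λ·ΔX − sin φ sin λ·ΔY + cos φ·ΔZ = −(-0.201293)(0.955527)(541) − (-0.201293)(-0.294903)(591) + (0.979531)(417) = 477.44 m.

ΔN = 477 m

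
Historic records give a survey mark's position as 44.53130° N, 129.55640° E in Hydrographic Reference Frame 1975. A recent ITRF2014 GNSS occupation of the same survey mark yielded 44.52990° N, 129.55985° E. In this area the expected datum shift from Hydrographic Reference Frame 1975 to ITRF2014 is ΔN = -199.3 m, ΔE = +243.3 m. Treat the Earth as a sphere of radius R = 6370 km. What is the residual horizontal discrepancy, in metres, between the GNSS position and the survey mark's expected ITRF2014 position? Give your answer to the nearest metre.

53 m

Observed coordinate differences: Δφ = -0.00140°, Δλ = +0.00345°.
Converting to metres (1° lat = 111177 m, cos φ = 0.712867): observed ΔN = -155.6 m, observed ΔE = 273.4 m.
Subtracting the expected shift leaves a residual of -155.6 − (-199.3) = 43.7 m north and 273.4 − (243.3) = 30.1 m east.
Residual distance = √(43.7² + 30.1²) = 53.0 m.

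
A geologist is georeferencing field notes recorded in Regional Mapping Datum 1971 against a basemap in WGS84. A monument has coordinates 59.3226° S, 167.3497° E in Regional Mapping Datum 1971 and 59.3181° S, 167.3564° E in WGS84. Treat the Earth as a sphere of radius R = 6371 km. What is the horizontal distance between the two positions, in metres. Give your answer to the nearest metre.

Δφ = -59.3181° − -59.3226° = +0.0045°; Δλ = 167.3564° − 167.3497° = +0.0067°.
1° along a meridian = πR/180 = 111195 m.
ΔN = Δφ × 111195 = 500.4 m; ΔE = Δλ × 111195 × cos(-59.3226°) = +0.0067 × 111195 × 0.510204 = 380.1 m.
Distance = √(ΔE² + ΔN²) = √(380.1² + 500.4²) = 628.4 m.

628 m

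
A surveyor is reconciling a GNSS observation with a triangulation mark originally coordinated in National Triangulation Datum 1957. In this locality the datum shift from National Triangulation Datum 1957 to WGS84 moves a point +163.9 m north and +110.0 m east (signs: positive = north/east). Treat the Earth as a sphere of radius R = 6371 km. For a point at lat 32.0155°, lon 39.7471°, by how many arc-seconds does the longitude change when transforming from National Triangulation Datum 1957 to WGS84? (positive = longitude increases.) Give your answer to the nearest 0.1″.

At latitude 32.0155°, cos φ = 0.847905.
One radian of longitude at latitude φ spans R cos φ, so Δλ = ΔE / (R cos φ) = 110.0 / (6371000 × 0.847905) = 2.0363e-05 rad = 4.200″.

Δλ = 4.2″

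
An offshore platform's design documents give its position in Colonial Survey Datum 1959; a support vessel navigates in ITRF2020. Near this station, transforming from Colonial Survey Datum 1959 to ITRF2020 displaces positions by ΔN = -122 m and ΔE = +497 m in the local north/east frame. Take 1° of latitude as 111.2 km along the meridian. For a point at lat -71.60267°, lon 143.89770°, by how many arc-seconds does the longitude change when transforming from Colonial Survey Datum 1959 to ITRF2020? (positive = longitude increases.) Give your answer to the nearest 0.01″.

At latitude -71.60267°, cos φ = 0.315605.
1° of longitude at this latitude = 111.2 × cos φ = 35.10 km, so Δλ = 497.0 / 35095.3 = 0.0141615° = 50.981″.

Δλ = 50.98″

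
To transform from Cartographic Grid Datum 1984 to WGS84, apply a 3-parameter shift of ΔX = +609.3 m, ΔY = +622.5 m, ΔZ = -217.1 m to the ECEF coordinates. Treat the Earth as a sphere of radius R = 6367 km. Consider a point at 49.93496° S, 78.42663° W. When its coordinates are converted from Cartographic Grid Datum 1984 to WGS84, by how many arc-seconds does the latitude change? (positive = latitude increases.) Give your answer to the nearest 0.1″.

sin φ = -0.765314, cos φ = 0.643657, sin λ = -0.979669, cos λ = 0.200623.
North component: ΔN = −sin φ cos λ·ΔX − sin φ sin λ·ΔY + cos φ·ΔZ = −(-0.765314)(0.200623)(609.3) − (-0.765314)(-0.979669)(622.5) + (0.643657)(-217.1) = -512.91 m.
1° of latitude spans πR/180 = 111125 m, so Δφ = -512.91 / 111125 × 3600 = -16.616″.

Δφ = -16.6″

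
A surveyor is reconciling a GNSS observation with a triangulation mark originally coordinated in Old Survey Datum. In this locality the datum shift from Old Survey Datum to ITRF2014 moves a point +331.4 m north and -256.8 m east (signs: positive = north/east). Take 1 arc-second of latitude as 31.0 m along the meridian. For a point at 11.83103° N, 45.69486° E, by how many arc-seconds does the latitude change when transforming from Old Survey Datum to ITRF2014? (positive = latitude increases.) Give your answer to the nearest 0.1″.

1″ of latitude = 31.00 m, so Δφ = 331.4 / 31.00 = 10.690″.

Δφ = 10.7″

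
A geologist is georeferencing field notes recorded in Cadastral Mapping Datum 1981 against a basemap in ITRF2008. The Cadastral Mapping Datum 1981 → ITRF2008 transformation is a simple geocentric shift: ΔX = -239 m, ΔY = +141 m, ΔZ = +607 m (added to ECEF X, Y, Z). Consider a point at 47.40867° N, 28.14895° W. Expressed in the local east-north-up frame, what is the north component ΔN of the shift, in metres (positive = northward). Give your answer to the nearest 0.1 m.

ΔN = 614.9 m

At φ = 47.40867°, λ = -28.14895°: sin φ = 0.736200, cos φ = 0.676765, sin λ = -0.471765, cos λ = 0.881724.
ΔN = −sin φ cos λ·ΔX − sin φ sin λ·ΔY + cos φ·ΔZ = −(0.736200)(0.881724)(-239) − (0.736200)(-0.471765)(141) + (0.676765)(607) = 614.91 m.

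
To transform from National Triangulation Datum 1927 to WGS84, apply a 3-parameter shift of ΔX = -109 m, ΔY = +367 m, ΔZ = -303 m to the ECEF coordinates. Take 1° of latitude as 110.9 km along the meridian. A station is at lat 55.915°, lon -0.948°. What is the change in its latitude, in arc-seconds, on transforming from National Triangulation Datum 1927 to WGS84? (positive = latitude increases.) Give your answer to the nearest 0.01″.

sin φ = 0.828207, cos φ = 0.560422, sin λ = -0.016545, cos λ = 0.999863.
North component: ΔN = −sin φ cos λ·ΔX − sin φ sin λ·ΔY + cos φ·ΔZ = −(0.828207)(0.999863)(-109) − (0.828207)(-0.016545)(367) + (0.560422)(-303) = -74.52 m.
1° of latitude spans 110900 m, so Δφ = -74.52 / 110900 × 3600 = -2.419″.

Δφ = -2.42″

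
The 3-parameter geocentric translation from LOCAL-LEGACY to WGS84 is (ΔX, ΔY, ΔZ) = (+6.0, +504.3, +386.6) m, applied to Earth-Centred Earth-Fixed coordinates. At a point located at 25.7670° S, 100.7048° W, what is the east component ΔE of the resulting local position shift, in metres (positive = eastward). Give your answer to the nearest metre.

ΔE = -88 m

The local east axis at (φ, λ) is (−sin λ, cos λ, 0), so ΔE = −sin(-100.7048°)·6.0 + cos(-100.7048°)·504.3 = -87.78 m.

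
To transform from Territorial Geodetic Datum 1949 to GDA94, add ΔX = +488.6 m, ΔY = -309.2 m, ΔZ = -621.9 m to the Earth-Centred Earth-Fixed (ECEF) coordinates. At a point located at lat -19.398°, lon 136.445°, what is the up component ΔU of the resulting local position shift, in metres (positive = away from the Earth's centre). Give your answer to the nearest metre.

At φ = -19.398°, λ = 136.445°: sin φ = -0.332128, cos φ = 0.943234, sin λ = 0.689051, cos λ = -0.724713.
ΔU = cos φ cos λ·ΔX + cos φ sin λ·ΔY + sin φ·ΔZ = (0.943234)(-0.724713)(488.6) + (0.943234)(0.689051)(-309.2) + (-0.332128)(-621.9) = -328.40 m.

ΔU = -328 m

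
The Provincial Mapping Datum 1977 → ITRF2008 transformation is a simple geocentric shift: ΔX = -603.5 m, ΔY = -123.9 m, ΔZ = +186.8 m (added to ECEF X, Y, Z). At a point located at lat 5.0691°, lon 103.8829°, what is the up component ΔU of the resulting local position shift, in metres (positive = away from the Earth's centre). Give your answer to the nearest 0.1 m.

ΔU = 40.9 m

At φ = 5.0691°, λ = 103.8829°: sin φ = 0.088357, cos φ = 0.996089, sin λ = 0.970788, cos λ = -0.239938.
ΔU = cos φ cos λ·ΔX + cos φ sin λ·ΔY + sin φ·ΔZ = (0.996089)(-0.239938)(-603.5) + (0.996089)(0.970788)(-123.9) + (0.088357)(186.8) = 40.93 m.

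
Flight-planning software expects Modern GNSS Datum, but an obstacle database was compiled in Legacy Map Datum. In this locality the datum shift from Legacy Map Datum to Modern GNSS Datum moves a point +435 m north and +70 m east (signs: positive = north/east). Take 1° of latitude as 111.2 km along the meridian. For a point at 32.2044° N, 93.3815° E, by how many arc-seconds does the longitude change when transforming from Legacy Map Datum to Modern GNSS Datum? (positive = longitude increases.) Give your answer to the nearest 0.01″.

At latitude 32.2044°, cos φ = 0.846152.
1° of longitude at this latitude = 111.2 × cos φ = 94.09 km, so Δλ = 70.0 / 94092.1 = 0.0007440° = 2.678″.

Δλ = 2.68″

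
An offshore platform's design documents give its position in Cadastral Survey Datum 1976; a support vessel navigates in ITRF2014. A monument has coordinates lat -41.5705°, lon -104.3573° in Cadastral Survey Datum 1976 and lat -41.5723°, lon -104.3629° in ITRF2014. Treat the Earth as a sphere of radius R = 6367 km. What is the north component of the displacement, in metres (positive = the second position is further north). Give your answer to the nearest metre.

ΔN = -200 m

Δφ = -41.5723° − -41.5705° = -0.0018°; Δλ = -104.3629° − -104.3573° = -0.0056°.
1° along a meridian = πR/180 = 111125 m.
ΔN = Δφ × 111125 = -200.0 m; ΔE = Δλ × 111125 × cos(-41.5705°) = -0.0056 × 111125 × 0.748140 = -465.6 m.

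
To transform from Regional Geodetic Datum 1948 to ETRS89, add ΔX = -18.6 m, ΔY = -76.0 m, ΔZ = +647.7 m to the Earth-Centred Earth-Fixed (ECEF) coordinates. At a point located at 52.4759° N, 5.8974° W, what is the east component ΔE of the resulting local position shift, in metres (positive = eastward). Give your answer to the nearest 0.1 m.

The local east axis at (φ, λ) is (−sin λ, cos λ, 0), so ΔE = −sin(-5.8974°)·(-18.6) + cos(-5.8974°)·(-76.0) = -77.51 m.

ΔE = -77.5 m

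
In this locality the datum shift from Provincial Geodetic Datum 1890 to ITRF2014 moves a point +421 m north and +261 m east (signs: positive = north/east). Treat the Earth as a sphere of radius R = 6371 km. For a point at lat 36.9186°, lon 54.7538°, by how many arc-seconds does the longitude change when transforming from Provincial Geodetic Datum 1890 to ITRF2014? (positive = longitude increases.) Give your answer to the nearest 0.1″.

At latitude 36.9186°, cos φ = 0.799490.
One radian of longitude at latitude φ spans R cos φ, so Δλ = ΔE / (R cos φ) = 261.0 / (6371000 × 0.799490) = 5.1241e-05 rad = 10.569″.

Δλ = 10.6″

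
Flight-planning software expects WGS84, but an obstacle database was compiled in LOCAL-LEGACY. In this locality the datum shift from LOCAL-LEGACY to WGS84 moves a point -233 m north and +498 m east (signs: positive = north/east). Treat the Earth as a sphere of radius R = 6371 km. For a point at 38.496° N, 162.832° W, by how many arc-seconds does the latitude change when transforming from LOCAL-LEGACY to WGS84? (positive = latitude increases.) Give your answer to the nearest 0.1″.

Δφ = -7.5″

On a sphere of radius R, 1 rad of latitude = R, so Δφ = ΔN / R = -233.0 / 6371000 = -3.6572e-05 rad = -7.544″.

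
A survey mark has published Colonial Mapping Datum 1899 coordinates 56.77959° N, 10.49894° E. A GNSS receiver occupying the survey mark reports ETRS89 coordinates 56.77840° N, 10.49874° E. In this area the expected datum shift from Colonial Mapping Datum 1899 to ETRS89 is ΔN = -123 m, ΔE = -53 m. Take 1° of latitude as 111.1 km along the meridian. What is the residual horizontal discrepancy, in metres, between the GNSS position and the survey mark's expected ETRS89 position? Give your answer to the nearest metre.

42 m

Observed coordinate differences: Δφ = -0.00119°, Δλ = -0.00020°.
Converting to metres (1° lat = 111100 m, cos φ = 0.547861): observed ΔN = -132.2 m, observed ΔE = -12.2 m.
Subtracting the expected shift leaves a residual of -132.2 − (-123) = -9.2 m north and -12.2 − (-53) = 40.8 m east.
Residual distance = √((-9.2)² + 40.8²) = 41.9 m.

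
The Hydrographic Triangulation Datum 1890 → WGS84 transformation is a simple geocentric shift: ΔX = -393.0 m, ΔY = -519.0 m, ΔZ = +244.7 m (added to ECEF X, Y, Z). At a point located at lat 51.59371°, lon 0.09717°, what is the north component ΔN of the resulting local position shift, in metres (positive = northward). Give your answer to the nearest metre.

At φ = 51.59371°, λ = 0.09717°: sin φ = 0.783625, cos φ = 0.621234, sin λ = 0.001696, cos λ = 0.999999.
ΔN = −sin φ cos λ·ΔX − sin φ sin λ·ΔY + cos φ·ΔZ = −(0.783625)(0.999999)(-393.0) − (0.783625)(0.001696)(-519.0) + (0.621234)(244.7) = 460.67 m.

ΔN = 461 m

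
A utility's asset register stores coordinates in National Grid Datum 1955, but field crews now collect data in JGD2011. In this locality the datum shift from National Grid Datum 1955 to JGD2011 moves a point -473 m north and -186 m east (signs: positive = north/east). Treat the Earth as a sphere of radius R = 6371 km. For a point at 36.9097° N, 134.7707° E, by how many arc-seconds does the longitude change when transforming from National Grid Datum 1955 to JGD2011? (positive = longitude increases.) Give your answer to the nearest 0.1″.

Δλ = -7.5″

At latitude 36.9097°, cos φ = 0.799583.
One radian of longitude at latitude φ spans R cos φ, so Δλ = ΔE / (R cos φ) = -186.0 / (6371000 × 0.799583) = -3.6513e-05 rad = -7.531″.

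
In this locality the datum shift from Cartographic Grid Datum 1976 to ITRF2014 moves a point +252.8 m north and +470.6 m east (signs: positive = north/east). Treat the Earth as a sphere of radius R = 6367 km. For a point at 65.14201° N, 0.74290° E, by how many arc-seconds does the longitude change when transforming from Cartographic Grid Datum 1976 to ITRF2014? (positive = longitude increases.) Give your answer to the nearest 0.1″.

Δλ = 36.3″

At latitude 65.14201°, cos φ = 0.420371.
One radian of longitude at latitude φ spans R cos φ, so Δλ = ΔE / (R cos φ) = 470.6 / (6367000 × 0.420371) = 1.7583e-04 rad = 36.267″.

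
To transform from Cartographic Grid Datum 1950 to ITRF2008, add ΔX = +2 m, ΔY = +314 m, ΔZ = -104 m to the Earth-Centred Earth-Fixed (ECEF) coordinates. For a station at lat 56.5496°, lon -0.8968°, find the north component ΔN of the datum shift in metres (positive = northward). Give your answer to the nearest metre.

ΔN = -55 m

The local north axis is (−sin φ cos λ, −sin φ sin λ, cos φ), giving ΔN = -1.669 + 4.101 − 57.326 = -54.89 m.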